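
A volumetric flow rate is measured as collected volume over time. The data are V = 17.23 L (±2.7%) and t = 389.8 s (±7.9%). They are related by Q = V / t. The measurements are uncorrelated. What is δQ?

Relative error in a monomial: (δQ/Q)² = Σ (nᵢ · δxᵢ/xᵢ)².
  (1·δV/V)² = (1×0.0270)² = 0.000729;  (-1·δt/t)² = (-1×0.0790)² = 0.00624
δQ/Q = √(0.00697) = 0.0835
Q = 0.04420 L/s, so δQ = 0.0835 × 0.04420 = 0.00369 L/s.

0.00369 L/s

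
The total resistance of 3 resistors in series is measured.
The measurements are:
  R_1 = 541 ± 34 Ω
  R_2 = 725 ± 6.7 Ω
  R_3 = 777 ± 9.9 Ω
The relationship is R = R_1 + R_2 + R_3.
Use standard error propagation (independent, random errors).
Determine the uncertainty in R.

36.0 Ω

Each term contributes (cᵢ δxᵢ)² to (δR)²:
  (δR_1)² = 1160;  (δR_2)² = 44.9;  (δR_3)² = 98.0
δR = √(1300) = 36.0 Ω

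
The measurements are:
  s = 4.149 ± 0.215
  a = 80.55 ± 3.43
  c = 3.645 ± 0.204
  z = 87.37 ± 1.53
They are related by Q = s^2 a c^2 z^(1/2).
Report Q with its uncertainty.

172200 ± 27300

For a monomial Q ∝ s^2, a, c^2, z^(1/2), fractional errors add in quadrature:
  (2·δs/s)² = (2×0.0518)² = 0.0107;  (1·δa/a)² = (1×0.0426)² = 0.00181;  (2·δc/c)² = (2×0.0560)² = 0.0125;  (½·δz/z)² = (0.5×0.0175)² = 7.67e-05
δQ/Q = √(0.0252) = 0.159
Q = 172200, so δQ = 0.159 × 172200 = 27300.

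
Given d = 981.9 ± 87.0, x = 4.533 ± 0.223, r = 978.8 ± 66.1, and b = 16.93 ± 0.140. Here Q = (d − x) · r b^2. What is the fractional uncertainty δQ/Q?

Let u = d − x = 977.4. δu = √(δd² + δx²) = √(7570 + 0.0497) = 87.0, so δu/u = 0.0890.
Q is then a monomial in u, r, b:
δQ/Q = √((δu/u)² + (1·δr/r)² + (2·δb/b)²) = √(0.00792 + 0.00456 + 0.000274) = 0.113

0.113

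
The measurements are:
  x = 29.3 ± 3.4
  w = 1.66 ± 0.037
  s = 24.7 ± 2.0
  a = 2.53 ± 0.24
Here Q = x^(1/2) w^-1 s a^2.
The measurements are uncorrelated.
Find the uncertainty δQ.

Each factor contributes (exponent × relative error)² to (δQ/Q)²:
  (½·δx/x)² = (0.5×0.116)² = 0.00337;  (-1·δw/w)² = (-1×0.0223)² = 0.000497;  (1·δs/s)² = (1×0.0810)² = 0.00656;  (2·δa/a)² = (2×0.0949)² = 0.0360
δQ/Q = √(0.0464) = 0.215
Q = 516, so δQ = 0.215 × 516 = 111.

111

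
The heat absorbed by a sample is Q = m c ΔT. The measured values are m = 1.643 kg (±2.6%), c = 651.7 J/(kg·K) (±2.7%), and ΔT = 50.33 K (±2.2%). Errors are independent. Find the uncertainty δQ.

Products/powers → add relative errors in quadrature, weighted by exponent:
  (1·δm/m)² = (1×0.0260)² = 0.000676;  (1·δc/c)² = (1×0.0270)² = 0.000729;  (1·δΔT/ΔT)² = (1×0.0220)² = 0.000484
δQ/Q = √(0.00189) = 0.0435
Q = 53890 J, so δQ = 0.0435 × 53890 = 2340 J.

2340 J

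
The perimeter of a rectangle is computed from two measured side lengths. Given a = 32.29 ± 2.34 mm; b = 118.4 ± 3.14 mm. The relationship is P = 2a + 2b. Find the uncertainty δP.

For a sum/difference, combine absolute errors in quadrature:
  (2·δa)² = 21.9;  (2·δb)² = 39.4
δP = √(61.3) = 7.83 mm

7.83 mm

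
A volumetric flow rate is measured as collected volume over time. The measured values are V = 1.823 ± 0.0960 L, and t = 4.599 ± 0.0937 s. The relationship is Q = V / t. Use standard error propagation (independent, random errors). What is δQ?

Products/powers → add relative errors in quadrature, weighted by exponent:
  (1·δV/V)² = (1×0.0527)² = 0.00277;  (-1·δt/t)² = (-1×0.0204)² = 0.000415
δQ/Q = √(0.00319) = 0.0565
Q = 0.3964 L/s, so δQ = 0.0565 × 0.3964 = 0.0224 L/s.

0.0224 L/s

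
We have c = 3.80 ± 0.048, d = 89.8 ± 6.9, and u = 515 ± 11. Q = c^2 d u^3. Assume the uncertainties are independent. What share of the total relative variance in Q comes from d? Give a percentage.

(δQ/Q)² = (2·δc/c)² + (1·δd/d)² + (3·δu/u)²
  c term: (2×0.0126)² = 0.000638
  d term: (1×0.0768)² = 0.00590
  u term: (3×0.0214)² = 0.00411
Total = 0.0106. Share from d = 0.00590/0.0106 = 0.554.

55.4%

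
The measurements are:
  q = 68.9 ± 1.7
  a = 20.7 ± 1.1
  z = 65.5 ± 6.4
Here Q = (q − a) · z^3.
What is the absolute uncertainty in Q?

4.01e+06

Let u = q − a = 48.2. δu = √(δq² + δa²) = √(2.89 + 1.21) = 2.02, so δu/u = 0.0420.
Q is then a monomial in u, z:
δQ/Q = √((δu/u)² + (3·δz/z)²) = √(0.00176 + 0.0859) = 0.296
Q = 1.35e+07, so δQ = 0.296 × 1.35e+07 = 4.01e+06.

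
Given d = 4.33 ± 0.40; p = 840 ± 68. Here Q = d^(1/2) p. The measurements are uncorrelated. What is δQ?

Relative error in a monomial: (δQ/Q)² = Σ (nᵢ · δxᵢ/xᵢ)².
  (½·δd/d)² = (0.5×0.0924)² = 0.00213;  (1·δp/p)² = (1×0.0810)² = 0.00655
δQ/Q = √(0.00869) = 0.0932
Q = 1750, so δQ = 0.0932 × 1750 = 163.

163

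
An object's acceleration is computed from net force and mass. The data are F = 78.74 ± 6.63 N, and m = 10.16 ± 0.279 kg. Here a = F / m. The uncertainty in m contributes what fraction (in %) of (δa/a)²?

9.61%

(δa/a)² = (1·δF/F)² + (-1·δm/m)²
  F term: (1×0.0842)² = 0.00709
  m term: (-1×0.0275)² = 0.000754
Total = 0.00784. Share from m = 0.000754/0.00784 = 0.0961.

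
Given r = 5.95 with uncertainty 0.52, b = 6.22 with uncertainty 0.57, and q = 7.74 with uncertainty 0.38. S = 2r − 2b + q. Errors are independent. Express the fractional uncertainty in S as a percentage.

For a sum/difference, combine absolute errors in quadrature:
  (2·δr)² = 1.08;  (2·δb)² = 1.30;  (δq)² = 0.144
δS = √(2.53) = 1.59
S = 7.20, so δS/S = 1.59/7.20 = 0.221.

22.1%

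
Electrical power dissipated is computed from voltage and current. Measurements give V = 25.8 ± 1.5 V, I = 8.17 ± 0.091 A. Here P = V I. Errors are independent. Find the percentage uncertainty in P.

Relative error in a monomial: (δP/P)² = Σ (nᵢ · δxᵢ/xᵢ)².
  (1·δV/V)² = (1×0.0581)² = 0.00338;  (1·δI/I)² = (1×0.0111)² = 0.000124
δP/P = √(0.00350) = 0.0592

5.92%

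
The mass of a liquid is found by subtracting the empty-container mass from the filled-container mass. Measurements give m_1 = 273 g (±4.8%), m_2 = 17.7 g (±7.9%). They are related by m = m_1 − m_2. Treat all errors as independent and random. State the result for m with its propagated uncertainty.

Sums and differences: (δm)² = Σ (cᵢ δxᵢ)².
  (δm_1)² = 172;  (δm_2)² = 1.96
δm = √(174) = 13.2 g
m = 255 g.

255 ± 13.2 g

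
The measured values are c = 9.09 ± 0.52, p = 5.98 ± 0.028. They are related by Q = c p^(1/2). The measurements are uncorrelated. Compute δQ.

1.27

Products/powers → add relative errors in quadrature, weighted by exponent:
  (1·δc/c)² = (1×0.0572)² = 0.00327;  (½·δp/p)² = (0.5×0.00468)² = 5.48e-06
δQ/Q = √(0.00328) = 0.0573
Q = 22.2, so δQ = 0.0573 × 22.2 = 1.27.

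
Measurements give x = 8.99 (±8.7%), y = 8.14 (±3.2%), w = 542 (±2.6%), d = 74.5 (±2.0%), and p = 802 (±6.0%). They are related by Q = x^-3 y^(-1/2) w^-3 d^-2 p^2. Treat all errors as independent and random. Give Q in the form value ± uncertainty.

(3.51 ± 1.06) × 10^-10

Relative error in a monomial: (δQ/Q)² = Σ (nᵢ · δxᵢ/xᵢ)².
  (-3·δx/x)² = (-3×0.0870)² = 0.0681;  (−½·δy/y)² = (-0.5×0.0320)² = 0.000256;  (-3·δw/w)² = (-3×0.0260)² = 0.00608;  (-2·δd/d)² = (-2×0.0200)² = 0.00160;  (2·δp/p)² = (2×0.0600)² = 0.0144
δQ/Q = √(0.0905) = 0.301
Q = 3.51e-10, so δQ = 0.301 × 3.51e-10 = 1.06e-10.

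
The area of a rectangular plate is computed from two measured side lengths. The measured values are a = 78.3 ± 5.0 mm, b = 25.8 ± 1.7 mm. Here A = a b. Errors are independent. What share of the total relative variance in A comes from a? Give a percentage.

(δA/A)² = (1·δa/a)² + (1·δb/b)²
  a term: (1×0.0639)² = 0.00408
  b term: (1×0.0659)² = 0.00434
Total = 0.00842. Share from a = 0.00408/0.00842 = 0.484.

48.4%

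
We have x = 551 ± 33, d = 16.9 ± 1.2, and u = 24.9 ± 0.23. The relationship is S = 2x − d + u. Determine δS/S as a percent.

5.95%

Sums and differences: (δS)² = Σ (cᵢ δxᵢ)².
  (2·δx)² = 4360;  (δd)² = 1.44;  (δu)² = 0.0529
δS = √(4360) = 66.0
S = 1110, so δS/S = 66.0/1110 = 0.0595.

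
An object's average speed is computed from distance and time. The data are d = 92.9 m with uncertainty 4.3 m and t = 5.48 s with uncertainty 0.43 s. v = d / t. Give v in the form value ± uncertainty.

For a monomial v ∝ d, t^-1, fractional errors add in quadrature:
  (1·δd/d)² = (1×0.0463)² = 0.00214;  (-1·δt/t)² = (-1×0.0785)² = 0.00616
δv/v = √(0.00830) = 0.0911
v = 17.0 m/s, so δv = 0.0911 × 17.0 = 1.54 m/s.

17.0 ± 1.54 m/s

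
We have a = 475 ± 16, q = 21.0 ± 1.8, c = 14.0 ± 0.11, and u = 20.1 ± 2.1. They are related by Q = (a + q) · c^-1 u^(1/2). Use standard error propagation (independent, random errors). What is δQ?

Let w = a + q = 496. δw = √(δa² + δq²) = √(256 + 3.24) = 16.1, so δw/w = 0.0325.
Q is then a monomial in w, c, u:
δQ/Q = √((δw/w)² + (-1·δc/c)² + (½·δu/u)²) = √(0.00105 + 6.17e-05 + 0.00273) = 0.0620
Q = 159, so δQ = 0.0620 × 159 = 9.85.

9.85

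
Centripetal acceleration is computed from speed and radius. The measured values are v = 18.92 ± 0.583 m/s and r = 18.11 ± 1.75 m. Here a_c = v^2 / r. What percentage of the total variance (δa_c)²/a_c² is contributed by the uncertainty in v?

28.9%

(δa_c/a_c)² = (2·δv/v)² + (-1·δr/r)²
  v term: (2×0.0308)² = 0.00380
  r term: (-1×0.0966)² = 0.00934
Total = 0.0131. Share from v = 0.00380/0.0131 = 0.289.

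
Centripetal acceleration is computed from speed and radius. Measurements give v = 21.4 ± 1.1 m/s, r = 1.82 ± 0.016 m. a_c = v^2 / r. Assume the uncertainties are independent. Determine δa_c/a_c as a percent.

Products/powers → add relative errors in quadrature, weighted by exponent:
  (2·δv/v)² = (2×0.0514)² = 0.0106;  (-1·δr/r)² = (-1×0.00879)² = 7.73e-05
δa_c/a_c = √(0.0106) = 0.103

10.3%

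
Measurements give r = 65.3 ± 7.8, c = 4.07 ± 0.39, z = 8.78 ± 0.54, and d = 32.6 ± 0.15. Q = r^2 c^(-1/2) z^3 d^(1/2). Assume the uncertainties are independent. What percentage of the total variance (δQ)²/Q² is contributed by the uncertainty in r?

(δQ/Q)² = (2·δr/r)² + (−½·δc/c)² + (3·δz/z)² + (½·δd/d)²
  r term: (2×0.119)² = 0.0571
  c term: (-0.5×0.0958)² = 0.00230
  z term: (3×0.0615)² = 0.0340
  d term: (0.5×0.00460)² = 5.29e-06
Total = 0.0934. Share from r = 0.0571/0.0934 = 0.611.

61.1%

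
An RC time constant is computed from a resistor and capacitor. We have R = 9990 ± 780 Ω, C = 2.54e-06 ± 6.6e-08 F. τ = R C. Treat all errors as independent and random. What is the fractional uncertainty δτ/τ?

0.0823

Since τ is a product/quotient, work with relative uncertainties:
  (1·δR/R)² = (1×0.0781)² = 0.00610;  (1·δC/C)² = (1×0.0260)² = 0.000675
δτ/τ = √(0.00677) = 0.0823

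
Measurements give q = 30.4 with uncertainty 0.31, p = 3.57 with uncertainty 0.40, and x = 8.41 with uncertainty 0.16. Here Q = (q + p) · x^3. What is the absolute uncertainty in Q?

1190

Let u = q + p = 34.0. δu = √(δq² + δp²) = √(0.0961 + 0.160) = 0.506, so δu/u = 0.0149.
Q is then a monomial in u, x:
δQ/Q = √((δu/u)² + (3·δx/x)²) = √(0.000222 + 0.00326) = 0.0590
Q = 20200, so δQ = 0.0590 × 20200 = 1190.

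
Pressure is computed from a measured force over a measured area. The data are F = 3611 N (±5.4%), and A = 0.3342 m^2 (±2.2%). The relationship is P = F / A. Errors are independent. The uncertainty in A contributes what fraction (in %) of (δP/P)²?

(δP/P)² = (1·δF/F)² + (-1·δA/A)²
  F term: (1×0.0540)² = 0.00292
  A term: (-1×0.0220)² = 0.000484
Total = 0.00340. Share from A = 0.000484/0.00340 = 0.142.

14.2%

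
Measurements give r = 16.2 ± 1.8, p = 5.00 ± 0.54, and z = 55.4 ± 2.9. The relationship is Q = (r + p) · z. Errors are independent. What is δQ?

121

Let u = r + p = 21.2. δu = √(δr² + δp²) = √(3.24 + 0.292) = 1.88, so δu/u = 0.0886.
Q is then a monomial in u, z:
δQ/Q = √((δu/u)² + (1·δz/z)²) = √(0.00786 + 0.00274) = 0.103
Q = 1170, so δQ = 0.103 × 1170 = 121.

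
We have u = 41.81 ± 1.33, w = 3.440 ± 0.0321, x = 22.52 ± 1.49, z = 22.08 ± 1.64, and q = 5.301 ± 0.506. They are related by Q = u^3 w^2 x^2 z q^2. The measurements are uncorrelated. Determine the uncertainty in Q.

Products/powers → add relative errors in quadrature, weighted by exponent:
  (3·δu/u)² = (3×0.0318)² = 0.00911;  (2·δw/w)² = (2×0.00933)² = 0.000348;  (2·δx/x)² = (2×0.0662)² = 0.0175;  (1·δz/z)² = (1×0.0743)² = 0.00552;  (2·δq/q)² = (2×0.0955)² = 0.0364
δQ/Q = √(0.0689) = 0.263
Q = 2.722e+11, so δQ = 0.263 × 2.722e+11 = 7.15e+10.

7.15e+10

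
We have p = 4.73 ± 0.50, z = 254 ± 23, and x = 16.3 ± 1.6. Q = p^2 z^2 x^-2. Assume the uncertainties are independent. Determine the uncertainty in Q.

1850

Q is a product of powers, so relative uncertainties combine in quadrature:
  (2·δp/p)² = (2×0.106)² = 0.0447;  (2·δz/z)² = (2×0.0906)² = 0.0328;  (-2·δx/x)² = (-2×0.0982)² = 0.0385
δQ/Q = √(0.116) = 0.341
Q = 5430, so δQ = 0.341 × 5430 = 1850.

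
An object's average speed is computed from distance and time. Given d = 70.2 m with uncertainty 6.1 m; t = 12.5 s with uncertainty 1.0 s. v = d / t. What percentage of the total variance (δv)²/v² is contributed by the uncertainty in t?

(δv/v)² = (1·δd/d)² + (-1·δt/t)²
  d term: (1×0.0869)² = 0.00755
  t term: (-1×0.0800)² = 0.00640
Total = 0.0140. Share from t = 0.00640/0.0140 = 0.459.

45.9%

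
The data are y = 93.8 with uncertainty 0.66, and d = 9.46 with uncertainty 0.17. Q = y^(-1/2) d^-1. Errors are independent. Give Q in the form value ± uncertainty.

Relative error in a monomial: (δQ/Q)² = Σ (nᵢ · δxᵢ/xᵢ)².
  (−½·δy/y)² = (-0.5×0.00704)² = 1.24e-05;  (-1·δd/d)² = (-1×0.0180)² = 0.000323
δQ/Q = √(0.000335) = 0.0183
Q = 0.0109, so δQ = 0.0183 × 0.0109 = 0.000200.

0.0109 ± 0.000200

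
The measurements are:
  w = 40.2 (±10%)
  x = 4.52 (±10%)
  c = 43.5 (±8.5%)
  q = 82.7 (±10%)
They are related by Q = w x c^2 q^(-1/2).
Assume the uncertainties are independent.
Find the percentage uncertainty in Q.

Since Q is a product/quotient, work with relative uncertainties:
  (1·δw/w)² = (1×0.100)² = 0.0100;  (1·δx/x)² = (1×0.100)² = 0.0100;  (2·δc/c)² = (2×0.0850)² = 0.0289;  (−½·δq/q)² = (-0.5×0.100)² = 0.00250
δQ/Q = √(0.0514) = 0.227

22.7%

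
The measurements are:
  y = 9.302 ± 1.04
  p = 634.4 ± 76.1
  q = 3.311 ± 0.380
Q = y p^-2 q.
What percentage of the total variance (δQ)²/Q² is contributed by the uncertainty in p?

(δQ/Q)² = (1·δy/y)² + (-2·δp/p)² + (1·δq/q)²
  y term: (1×0.112)² = 0.0125
  p term: (-2×0.120)² = 0.0576
  q term: (1×0.115)² = 0.0132
Total = 0.0832. Share from p = 0.0576/0.0832 = 0.692.

69.2%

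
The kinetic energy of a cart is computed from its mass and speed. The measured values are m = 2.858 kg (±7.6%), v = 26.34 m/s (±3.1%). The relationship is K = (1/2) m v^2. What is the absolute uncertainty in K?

Each factor contributes (exponent × relative error)² to (δK/K)²:
  (1·δm/m)² = (1×0.0760)² = 0.00578;  (2·δv/v)² = (2×0.0310)² = 0.00384
δK/K = √(0.00962) = 0.0981
K = 991.4 J, so δK = 0.0981 × 991.4 = 97.2 J.

97.2 J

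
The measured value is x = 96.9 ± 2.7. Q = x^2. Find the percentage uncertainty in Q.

Q ∝ x^2, so δQ/Q = |2| · δx/x = 2 × 0.0279 = 0.0557.

5.57%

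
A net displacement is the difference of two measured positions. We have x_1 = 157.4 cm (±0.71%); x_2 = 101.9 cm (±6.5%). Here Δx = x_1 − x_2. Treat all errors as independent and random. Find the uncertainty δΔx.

Δx is a linear combination, so absolute uncertainties add in quadrature:
  (δx_1)² = 1.25;  (δx_2)² = 43.9
δΔx = √(45.1) = 6.72 cm

6.72 cm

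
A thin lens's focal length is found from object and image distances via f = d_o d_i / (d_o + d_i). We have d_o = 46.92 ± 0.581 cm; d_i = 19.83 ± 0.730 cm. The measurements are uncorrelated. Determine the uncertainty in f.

0.364 cm

∂f/∂d_o = (d_i/(d_o+d_i))² = 0.0883;  ∂f/∂d_i = (d_o/(d_o+d_i))² = 0.494
δf = √((∂f/∂d_o · δd_o)² + (∂f/∂d_i · δd_i)²) = √(0.00263 + 0.130) = 0.364 cm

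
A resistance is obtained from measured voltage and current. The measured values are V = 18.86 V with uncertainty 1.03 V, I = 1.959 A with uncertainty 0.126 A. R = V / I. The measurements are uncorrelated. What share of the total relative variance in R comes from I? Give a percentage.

(δR/R)² = (1·δV/V)² + (-1·δI/I)²
  V term: (1×0.0546)² = 0.00298
  I term: (-1×0.0643)² = 0.00414
Total = 0.00712. Share from I = 0.00414/0.00712 = 0.581.

58.1%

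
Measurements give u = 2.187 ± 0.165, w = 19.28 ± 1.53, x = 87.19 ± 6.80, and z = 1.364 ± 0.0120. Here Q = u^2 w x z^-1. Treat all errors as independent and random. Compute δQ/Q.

0.188

Since Q is a product/quotient, work with relative uncertainties:
  (2·δu/u)² = (2×0.0754)² = 0.0228;  (1·δw/w)² = (1×0.0794)² = 0.00630;  (1·δx/x)² = (1×0.0780)² = 0.00608;  (-1·δz/z)² = (-1×0.00880)² = 7.74e-05
δQ/Q = √(0.0352) = 0.188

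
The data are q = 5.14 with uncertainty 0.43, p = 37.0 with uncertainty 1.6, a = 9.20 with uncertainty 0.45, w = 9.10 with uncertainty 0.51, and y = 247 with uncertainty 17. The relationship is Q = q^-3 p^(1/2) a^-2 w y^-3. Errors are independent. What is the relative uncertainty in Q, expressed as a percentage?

Each factor contributes (exponent × relative error)² to (δQ/Q)²:
  (-3·δq/q)² = (-3×0.0837)² = 0.0630;  (½·δp/p)² = (0.5×0.0432)² = 0.000467;  (-2·δa/a)² = (-2×0.0489)² = 0.00957;  (1·δw/w)² = (1×0.0560)² = 0.00314;  (-3·δy/y)² = (-3×0.0688)² = 0.0426
δQ/Q = √(0.119) = 0.345

34.5%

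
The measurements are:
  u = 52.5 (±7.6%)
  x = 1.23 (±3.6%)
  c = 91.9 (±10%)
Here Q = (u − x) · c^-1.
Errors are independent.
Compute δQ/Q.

Let w = u − x = 51.3. δw = √(δu² + δx²) = √(15.9 + 0.00196) = 3.99, so δw/w = 0.0778.
Q is then a monomial in w, c:
δQ/Q = √((δw/w)² + (-1·δc/c)²) = √(0.00606 + 0.0100) = 0.127

0.127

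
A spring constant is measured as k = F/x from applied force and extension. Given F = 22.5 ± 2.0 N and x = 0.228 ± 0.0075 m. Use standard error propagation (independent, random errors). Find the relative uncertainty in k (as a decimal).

0.0948

For a monomial k ∝ F, x^-1, fractional errors add in quadrature:
  (1·δF/F)² = (1×0.0889)² = 0.00790;  (-1·δx/x)² = (-1×0.0329)² = 0.00108
δk/k = √(0.00898) = 0.0948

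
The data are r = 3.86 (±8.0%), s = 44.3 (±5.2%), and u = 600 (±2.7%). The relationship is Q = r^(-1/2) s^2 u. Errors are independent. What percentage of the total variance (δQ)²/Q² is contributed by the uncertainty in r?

(δQ/Q)² = (−½·δr/r)² + (2·δs/s)² + (1·δu/u)²
  r term: (-0.5×0.0800)² = 0.00160
  s term: (2×0.0520)² = 0.0108
  u term: (1×0.0270)² = 0.000729
Total = 0.0131. Share from r = 0.00160/0.0131 = 0.122.

12.2%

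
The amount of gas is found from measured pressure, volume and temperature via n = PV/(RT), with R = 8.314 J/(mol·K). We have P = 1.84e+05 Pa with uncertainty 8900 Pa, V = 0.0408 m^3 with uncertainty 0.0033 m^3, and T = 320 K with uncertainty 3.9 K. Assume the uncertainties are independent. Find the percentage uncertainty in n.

Since n is a product/quotient, work with relative uncertainties:
  (1·δP/P)² = (1×0.0484)² = 0.00234;  (1·δV/V)² = (1×0.0809)² = 0.00654;  (-1·δT/T)² = (-1×0.0122)² = 0.000149
δn/n = √(0.00903) = 0.0950

9.50%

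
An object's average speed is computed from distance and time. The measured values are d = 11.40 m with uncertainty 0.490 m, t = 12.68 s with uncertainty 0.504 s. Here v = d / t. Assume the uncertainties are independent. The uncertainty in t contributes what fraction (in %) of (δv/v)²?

(δv/v)² = (1·δd/d)² + (-1·δt/t)²
  d term: (1×0.0430)² = 0.00185
  t term: (-1×0.0397)² = 0.00158
Total = 0.00343. Share from t = 0.00158/0.00343 = 0.461.

46.1%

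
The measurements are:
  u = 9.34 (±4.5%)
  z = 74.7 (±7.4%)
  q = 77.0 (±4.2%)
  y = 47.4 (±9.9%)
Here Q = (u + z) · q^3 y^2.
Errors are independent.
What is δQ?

2.1e+10

Let w = u + z = 84.0. δw = √(δu² + δz²) = √(0.177 + 30.6) = 5.54, so δw/w = 0.0660.
Q is then a monomial in w, q, y:
δQ/Q = √((δw/w)² + (3·δq/q)² + (2·δy/y)²) = √(0.00435 + 0.0159 + 0.0392) = 0.244
Q = 8.62e+10, so δQ = 0.244 × 8.62e+10 = 2.1e+10.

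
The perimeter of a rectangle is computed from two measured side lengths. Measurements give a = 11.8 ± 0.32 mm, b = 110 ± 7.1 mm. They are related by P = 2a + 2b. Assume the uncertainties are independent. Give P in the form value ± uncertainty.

Absolute uncertainties add in quadrature for a linear combination:
  (2·δa)² = 0.410;  (2·δb)² = 202
δP = √(202) = 14.2 mm
P = 244 mm.

244 ± 14.2 mm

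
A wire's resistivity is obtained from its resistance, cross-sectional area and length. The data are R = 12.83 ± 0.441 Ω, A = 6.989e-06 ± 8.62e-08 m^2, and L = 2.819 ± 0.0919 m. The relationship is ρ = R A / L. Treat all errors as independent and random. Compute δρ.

1.56e-06 Ω·m

Products/powers → add relative errors in quadrature, weighted by exponent:
  (1·δR/R)² = (1×0.0344)² = 0.00118;  (1·δA/A)² = (1×0.0123)² = 0.000152;  (-1·δL/L)² = (-1×0.0326)² = 0.00106
δρ/ρ = √(0.00240) = 0.0490
ρ = 3.181e-05 Ω·m, so δρ = 0.0490 × 3.181e-05 = 1.56e-06 Ω·m.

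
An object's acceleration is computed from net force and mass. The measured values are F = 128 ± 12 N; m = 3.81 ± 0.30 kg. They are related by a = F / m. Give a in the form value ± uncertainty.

For a monomial a ∝ F, m^-1, fractional errors add in quadrature:
  (1·δF/F)² = (1×0.0938)² = 0.00879;  (-1·δm/m)² = (-1×0.0787)² = 0.00620
δa/a = √(0.0150) = 0.122
a = 33.6 m/s^2, so δa = 0.122 × 33.6 = 4.11 m/s^2.

33.6 ± 4.11 m/s^2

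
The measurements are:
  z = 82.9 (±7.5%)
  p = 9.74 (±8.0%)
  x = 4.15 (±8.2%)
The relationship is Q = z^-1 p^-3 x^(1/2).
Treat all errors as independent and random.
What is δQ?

6.78e-06

Relative error in a monomial: (δQ/Q)² = Σ (nᵢ · δxᵢ/xᵢ)².
  (-1·δz/z)² = (-1×0.0750)² = 0.00562;  (-3·δp/p)² = (-3×0.0800)² = 0.0576;  (½·δx/x)² = (0.5×0.0820)² = 0.00168
δQ/Q = √(0.0649) = 0.255
Q = 2.66e-05, so δQ = 0.255 × 2.66e-05 = 6.78e-06.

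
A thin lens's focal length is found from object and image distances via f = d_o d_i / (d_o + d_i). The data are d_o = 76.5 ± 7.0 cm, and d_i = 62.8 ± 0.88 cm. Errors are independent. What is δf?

1.45 cm

∂f/∂d_o = (d_i/(d_o+d_i))² = 0.203;  ∂f/∂d_i = (d_o/(d_o+d_i))² = 0.302
δf = √((∂f/∂d_o · δd_o)² + (∂f/∂d_i · δd_i)²) = √(2.02 + 0.0704) = 1.45 cm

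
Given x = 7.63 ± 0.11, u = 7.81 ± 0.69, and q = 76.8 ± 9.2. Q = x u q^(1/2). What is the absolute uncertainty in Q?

Products/powers → add relative errors in quadrature, weighted by exponent:
  (1·δx/x)² = (1×0.0144)² = 0.000208;  (1·δu/u)² = (1×0.0883)² = 0.00781;  (½·δq/q)² = (0.5×0.120)² = 0.00359
δQ/Q = √(0.0116) = 0.108
Q = 522, so δQ = 0.108 × 522 = 56.2.

56.2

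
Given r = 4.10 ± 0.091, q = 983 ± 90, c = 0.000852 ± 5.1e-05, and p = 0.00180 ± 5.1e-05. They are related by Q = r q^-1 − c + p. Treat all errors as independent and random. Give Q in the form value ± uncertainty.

0.00512 ± 0.000399

Let w = r·q^-1 = 0.00417. δw/w = √((1·δr/r)² + (-1·δq/q)²) = √(0.000493 + 0.00838) = 0.0942, so δw = 0.000393.
Q = w − c + p: δQ = √(δw² + δc² + δp²) = √(1.54e-07 + 2.6e-09 + 2.6e-09) = 0.000399
Q = 0.00512.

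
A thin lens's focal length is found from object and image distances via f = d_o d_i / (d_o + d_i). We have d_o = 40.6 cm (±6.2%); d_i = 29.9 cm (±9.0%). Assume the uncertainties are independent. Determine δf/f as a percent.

5.81%

∂f/∂d_o = (d_i/(d_o+d_i))² = 0.180;  ∂f/∂d_i = (d_o/(d_o+d_i))² = 0.332
δf = √((∂f/∂d_o · δd_o)² + (∂f/∂d_i · δd_i)²) = √(0.205 + 0.796) = 1.00 cm
f = 17.2 cm, so δf/f = 1.00/17.2 = 0.0581.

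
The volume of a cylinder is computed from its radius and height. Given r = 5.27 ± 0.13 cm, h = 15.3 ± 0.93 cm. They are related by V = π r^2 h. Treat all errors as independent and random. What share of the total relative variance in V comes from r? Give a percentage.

39.7%

(δV/V)² = (2·δr/r)² + (1·δh/h)²
  r term: (2×0.0247)² = 0.00243
  h term: (1×0.0608)² = 0.00369
Total = 0.00613. Share from r = 0.00243/0.00613 = 0.397.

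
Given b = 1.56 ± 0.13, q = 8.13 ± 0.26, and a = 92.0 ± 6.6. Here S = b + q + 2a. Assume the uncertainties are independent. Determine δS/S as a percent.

Each term contributes (cᵢ δxᵢ)² to (δS)²:
  (δb)² = 0.0169;  (δq)² = 0.0676;  (2·δa)² = 174
δS = √(174) = 13.2
S = 194, so δS/S = 13.2/194 = 0.0682.

6.82%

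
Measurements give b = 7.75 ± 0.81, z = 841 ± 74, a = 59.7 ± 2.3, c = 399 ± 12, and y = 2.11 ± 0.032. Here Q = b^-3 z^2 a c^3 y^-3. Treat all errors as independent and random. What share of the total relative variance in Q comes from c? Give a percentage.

(δQ/Q)² = (-3·δb/b)² + (2·δz/z)² + (1·δa/a)² + (3·δc/c)² + (-3·δy/y)²
  b term: (-3×0.105)² = 0.0983
  z term: (2×0.0880)² = 0.0310
  a term: (1×0.0385)² = 0.00148
  c term: (3×0.0301)² = 0.00814
  y term: (-3×0.0152)² = 0.00207
Total = 0.141. Share from c = 0.00814/0.141 = 0.0577.

5.77%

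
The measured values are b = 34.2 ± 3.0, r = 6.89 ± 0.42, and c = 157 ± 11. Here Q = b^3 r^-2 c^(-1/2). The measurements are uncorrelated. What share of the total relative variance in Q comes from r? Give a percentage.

17.4%

(δQ/Q)² = (3·δb/b)² + (-2·δr/r)² + (−½·δc/c)²
  b term: (3×0.0877)² = 0.0693
  r term: (-2×0.0610)² = 0.0149
  c term: (-0.5×0.0701)² = 0.00123
Total = 0.0853. Share from r = 0.0149/0.0853 = 0.174.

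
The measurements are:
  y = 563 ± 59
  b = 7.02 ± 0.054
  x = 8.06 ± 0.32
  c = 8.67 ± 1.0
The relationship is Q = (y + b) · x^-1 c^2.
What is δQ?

1360

Let u = y + b = 570. δu = √(δy² + δb²) = √(3480 + 0.00292) = 59.0, so δu/u = 0.104.
Q is then a monomial in u, x, c:
δQ/Q = √((δu/u)² + (-1·δx/x)² + (2·δc/c)²) = √(0.0107 + 0.00158 + 0.0532) = 0.256
Q = 5320, so δQ = 0.256 × 5320 = 1360.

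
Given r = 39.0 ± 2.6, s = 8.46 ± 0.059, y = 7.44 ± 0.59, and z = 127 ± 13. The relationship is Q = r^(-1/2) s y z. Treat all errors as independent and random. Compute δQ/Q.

0.134

Products/powers → add relative errors in quadrature, weighted by exponent:
  (−½·δr/r)² = (-0.5×0.0667)² = 0.00111;  (1·δs/s)² = (1×0.00697)² = 4.86e-05;  (1·δy/y)² = (1×0.0793)² = 0.00629;  (1·δz/z)² = (1×0.102)² = 0.0105
δQ/Q = √(0.0179) = 0.134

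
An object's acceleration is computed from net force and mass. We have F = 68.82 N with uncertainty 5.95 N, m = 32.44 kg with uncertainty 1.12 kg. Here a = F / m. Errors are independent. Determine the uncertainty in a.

0.197 m/s^2

Products/powers → add relative errors in quadrature, weighted by exponent:
  (1·δF/F)² = (1×0.0865)² = 0.00747;  (-1·δm/m)² = (-1×0.0345)² = 0.00119
δa/a = √(0.00867) = 0.0931
a = 2.121 m/s^2, so δa = 0.0931 × 2.121 = 0.197 m/s^2.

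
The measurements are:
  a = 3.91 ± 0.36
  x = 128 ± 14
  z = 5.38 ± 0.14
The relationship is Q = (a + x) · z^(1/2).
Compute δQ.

Let u = a + x = 132. δu = √(δa² + δx²) = √(0.130 + 196) = 14.0, so δu/u = 0.106.
Q is then a monomial in u, z:
δQ/Q = √((δu/u)² + (½·δz/z)²) = √(0.0113 + 0.000169) = 0.107
Q = 306, so δQ = 0.107 × 306 = 32.7.

32.7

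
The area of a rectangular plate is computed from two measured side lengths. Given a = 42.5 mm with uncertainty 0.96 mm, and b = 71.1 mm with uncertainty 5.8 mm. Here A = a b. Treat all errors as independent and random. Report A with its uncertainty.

3020 ± 256 mm^2

Relative error in a monomial: (δA/A)² = Σ (nᵢ · δxᵢ/xᵢ)².
  (1·δa/a)² = (1×0.0226)² = 0.000510;  (1·δb/b)² = (1×0.0816)² = 0.00665
δA/A = √(0.00716) = 0.0846
A = 3020 mm^2, so δA = 0.0846 × 3020 = 256 mm^2.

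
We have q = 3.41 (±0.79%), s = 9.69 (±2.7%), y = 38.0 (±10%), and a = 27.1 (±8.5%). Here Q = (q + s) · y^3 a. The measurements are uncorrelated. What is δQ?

Let u = q + s = 13.1. δu = √(δq² + δs²) = √(0.000726 + 0.0685) = 0.263, so δu/u = 0.0201.
Q is then a monomial in u, y, a:
δQ/Q = √((δu/u)² + (3·δy/y)² + (1·δa/a)²) = √(0.000403 + 0.0900 + 0.00723) = 0.312
Q = 1.95e+07, so δQ = 0.312 × 1.95e+07 = 6.09e+06.

6.09e+06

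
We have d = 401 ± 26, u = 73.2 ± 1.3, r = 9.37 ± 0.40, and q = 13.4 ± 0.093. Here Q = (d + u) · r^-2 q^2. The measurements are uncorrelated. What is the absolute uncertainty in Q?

Let w = d + u = 474. δw = √(δd² + δu²) = √(676 + 1.69) = 26.0, so δw/w = 0.0549.
Q is then a monomial in w, r, q:
δQ/Q = √((δw/w)² + (-2·δr/r)² + (2·δq/q)²) = √(0.00301 + 0.00729 + 0.000193) = 0.102
Q = 970, so δQ = 0.102 × 970 = 99.4.

99.4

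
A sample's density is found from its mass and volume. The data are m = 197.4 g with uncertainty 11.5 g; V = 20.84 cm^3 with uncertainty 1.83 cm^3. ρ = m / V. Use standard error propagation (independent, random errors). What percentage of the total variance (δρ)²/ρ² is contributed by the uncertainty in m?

30.6%

(δρ/ρ)² = (1·δm/m)² + (-1·δV/V)²
  m term: (1×0.0583)² = 0.00339
  V term: (-1×0.0878)² = 0.00771
Total = 0.0111. Share from m = 0.00339/0.0111 = 0.306.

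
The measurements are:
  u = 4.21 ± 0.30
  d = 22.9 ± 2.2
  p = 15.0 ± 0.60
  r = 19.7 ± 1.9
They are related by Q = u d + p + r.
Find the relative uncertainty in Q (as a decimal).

Let w = u·d = 96.4. δw/w = √((1·δu/u)² + (1·δd/d)²) = √(0.00508 + 0.00923) = 0.120, so δw = 11.5.
Q = w + p + r: δQ = √(δw² + δp² + δr²) = √(133 + 0.360 + 3.61) = 11.7
Q = 131, so δQ/Q = 11.7/131 = 0.0893.

0.0893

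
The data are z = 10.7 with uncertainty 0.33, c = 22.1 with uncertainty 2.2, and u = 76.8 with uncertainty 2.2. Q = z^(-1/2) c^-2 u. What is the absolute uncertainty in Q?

0.00970

For a monomial Q ∝ z^(-1/2), c^-2, u, fractional errors add in quadrature:
  (−½·δz/z)² = (-0.5×0.0308)² = 0.000238;  (-2·δc/c)² = (-2×0.0995)² = 0.0396;  (1·δu/u)² = (1×0.0286)² = 0.000821
δQ/Q = √(0.0407) = 0.202
Q = 0.0481, so δQ = 0.202 × 0.0481 = 0.00970.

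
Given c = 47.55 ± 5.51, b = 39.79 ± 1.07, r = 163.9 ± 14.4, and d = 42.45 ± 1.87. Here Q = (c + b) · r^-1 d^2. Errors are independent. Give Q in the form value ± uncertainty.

960.3 ± 134

Let u = c + b = 87.34. δu = √(δc² + δb²) = √(30.4 + 1.14) = 5.61, so δu/u = 0.0643.
Q is then a monomial in u, r, d:
δQ/Q = √((δu/u)² + (-1·δr/r)² + (2·δd/d)²) = √(0.00413 + 0.00772 + 0.00776) = 0.140
Q = 960.3, so δQ = 0.140 × 960.3 = 134.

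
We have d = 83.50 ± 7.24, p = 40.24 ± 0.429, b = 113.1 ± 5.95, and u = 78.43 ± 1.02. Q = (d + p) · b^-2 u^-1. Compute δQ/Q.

0.121

Let w = d + p = 123.7. δw = √(δd² + δp²) = √(52.4 + 0.184) = 7.25, so δw/w = 0.0586.
Q is then a monomial in w, b, u:
δQ/Q = √((δw/w)² + (-2·δb/b)² + (-1·δu/u)²) = √(0.00344 + 0.0111 + 0.000169) = 0.121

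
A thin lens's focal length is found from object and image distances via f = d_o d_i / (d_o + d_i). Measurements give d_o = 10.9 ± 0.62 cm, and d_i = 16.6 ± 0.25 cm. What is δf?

0.229 cm

∂f/∂d_o = (d_i/(d_o+d_i))² = 0.364;  ∂f/∂d_i = (d_o/(d_o+d_i))² = 0.157
δf = √((∂f/∂d_o · δd_o)² + (∂f/∂d_i · δd_i)²) = √(0.0510 + 0.00154) = 0.229 cm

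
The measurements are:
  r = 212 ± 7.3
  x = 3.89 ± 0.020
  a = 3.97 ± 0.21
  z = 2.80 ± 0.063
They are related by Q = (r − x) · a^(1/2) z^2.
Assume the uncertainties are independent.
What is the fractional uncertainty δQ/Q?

Let u = r − x = 208. δu = √(δr² + δx²) = √(53.3 + 0.000400) = 7.30, so δu/u = 0.0351.
Q is then a monomial in u, a, z:
δQ/Q = √((δu/u)² + (½·δa/a)² + (2·δz/z)²) = √(0.00123 + 0.000700 + 0.00203) = 0.0629

0.0629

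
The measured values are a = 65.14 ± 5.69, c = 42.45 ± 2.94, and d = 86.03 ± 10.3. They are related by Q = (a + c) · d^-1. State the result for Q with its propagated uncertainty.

1.251 ± 0.167

Let u = a + c = 107.6. δu = √(δa² + δc²) = √(32.4 + 8.64) = 6.40, so δu/u = 0.0595.
Q is then a monomial in u, d:
δQ/Q = √((δu/u)² + (-1·δd/d)²) = √(0.00354 + 0.0143) = 0.134
Q = 1.251, so δQ = 0.134 × 1.251 = 0.167.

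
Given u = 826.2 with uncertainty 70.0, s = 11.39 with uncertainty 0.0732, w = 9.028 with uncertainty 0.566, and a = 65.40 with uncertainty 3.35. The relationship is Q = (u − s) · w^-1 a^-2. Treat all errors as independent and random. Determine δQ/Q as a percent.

Let h = u − s = 814.8. δh = √(δu² + δs²) = √(4900 + 0.00536) = 70.0, so δh/h = 0.0859.
Q is then a monomial in h, w, a:
δQ/Q = √((δh/h)² + (-1·δw/w)² + (-2·δa/a)²) = √(0.00738 + 0.00393 + 0.0105) = 0.148

14.8%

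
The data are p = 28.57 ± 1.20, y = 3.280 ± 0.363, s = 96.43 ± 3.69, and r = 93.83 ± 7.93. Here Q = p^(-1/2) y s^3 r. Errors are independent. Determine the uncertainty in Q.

9.38e+06

For a monomial Q ∝ p^(-1/2), y, s^3, r, fractional errors add in quadrature:
  (−½·δp/p)² = (-0.5×0.0420)² = 0.000441;  (1·δy/y)² = (1×0.111)² = 0.0122;  (3·δs/s)² = (3×0.0383)² = 0.0132;  (1·δr/r)² = (1×0.0845)² = 0.00714
δQ/Q = √(0.0330) = 0.182
Q = 5.163e+07, so δQ = 0.182 × 5.163e+07 = 9.38e+06.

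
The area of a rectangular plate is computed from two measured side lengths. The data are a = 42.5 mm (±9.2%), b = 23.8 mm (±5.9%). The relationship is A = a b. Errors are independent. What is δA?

Each factor contributes (exponent × relative error)² to (δA/A)²:
  (1·δa/a)² = (1×0.0920)² = 0.00846;  (1·δb/b)² = (1×0.0590)² = 0.00348
δA/A = √(0.0119) = 0.109
A = 1010 mm^2, so δA = 0.109 × 1010 = 111 mm^2.

111 mm^2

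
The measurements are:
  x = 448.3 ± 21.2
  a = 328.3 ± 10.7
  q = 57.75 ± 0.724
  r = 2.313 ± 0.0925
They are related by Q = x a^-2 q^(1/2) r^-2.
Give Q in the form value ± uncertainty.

Products/powers → add relative errors in quadrature, weighted by exponent:
  (1·δx/x)² = (1×0.0473)² = 0.00224;  (-2·δa/a)² = (-2×0.0326)² = 0.00425;  (½·δq/q)² = (0.5×0.0125)² = 3.93e-05;  (-2·δr/r)² = (-2×0.0400)² = 0.00640
δQ/Q = √(0.0129) = 0.114
Q = 0.005908, so δQ = 0.114 × 0.005908 = 0.000672.

0.005908 ± 0.000672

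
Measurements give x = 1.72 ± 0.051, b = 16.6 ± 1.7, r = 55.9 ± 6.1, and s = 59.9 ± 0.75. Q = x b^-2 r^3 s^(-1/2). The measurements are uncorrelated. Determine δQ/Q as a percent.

38.7%

Relative error in a monomial: (δQ/Q)² = Σ (nᵢ · δxᵢ/xᵢ)².
  (1·δx/x)² = (1×0.0297)² = 0.000879;  (-2·δb/b)² = (-2×0.102)² = 0.0420;  (3·δr/r)² = (3×0.109)² = 0.107;  (−½·δs/s)² = (-0.5×0.0125)² = 3.92e-05
δQ/Q = √(0.150) = 0.387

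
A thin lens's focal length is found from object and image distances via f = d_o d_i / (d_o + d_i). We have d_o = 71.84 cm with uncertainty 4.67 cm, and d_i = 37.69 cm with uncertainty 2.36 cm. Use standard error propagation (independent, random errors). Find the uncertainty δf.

∂f/∂d_o = (d_i/(d_o+d_i))² = 0.118;  ∂f/∂d_i = (d_o/(d_o+d_i))² = 0.430
δf = √((∂f/∂d_o · δd_o)² + (∂f/∂d_i · δd_i)²) = √(0.306 + 1.03) = 1.16 cm

1.16 cm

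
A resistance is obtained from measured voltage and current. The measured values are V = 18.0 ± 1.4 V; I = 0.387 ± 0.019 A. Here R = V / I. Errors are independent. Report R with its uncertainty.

46.5 ± 4.28 Ω

Each factor contributes (exponent × relative error)² to (δR/R)²:
  (1·δV/V)² = (1×0.0778)² = 0.00605;  (-1·δI/I)² = (-1×0.0491)² = 0.00241
δR/R = √(0.00846) = 0.0920
R = 46.5 Ω, so δR = 0.0920 × 46.5 = 4.28 Ω.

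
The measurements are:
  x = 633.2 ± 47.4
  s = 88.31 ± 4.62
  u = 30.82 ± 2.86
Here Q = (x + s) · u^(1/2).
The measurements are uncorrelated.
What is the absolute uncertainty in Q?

Let w = x + s = 721.5. δw = √(δx² + δs²) = √(2250 + 21.3) = 47.6, so δw/w = 0.0660.
Q is then a monomial in w, u:
δQ/Q = √((δw/w)² + (½·δu/u)²) = √(0.00436 + 0.00215) = 0.0807
Q = 4006, so δQ = 0.0807 × 4006 = 323.

323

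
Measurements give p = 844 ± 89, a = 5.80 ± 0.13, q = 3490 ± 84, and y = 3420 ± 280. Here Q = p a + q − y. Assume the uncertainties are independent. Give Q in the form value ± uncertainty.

4970 ± 603

Let w = p·a = 4900. δw/w = √((1·δp/p)² + (1·δa/a)²) = √(0.0111 + 0.000502) = 0.108, so δw = 528.
Q = w + q − y: δQ = √(δw² + δq² + δy²) = √(2.79e+05 + 7060 + 78400) = 603
Q = 4970.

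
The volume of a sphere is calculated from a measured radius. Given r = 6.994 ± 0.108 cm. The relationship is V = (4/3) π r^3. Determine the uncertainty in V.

V is a product of powers, so relative uncertainties combine in quadrature:
  (3·δr/r)² = (3×0.0154)² = 0.00215
δV/V = √(0.00215) = 0.0463
V = 1433 cm^3, so δV = 0.0463 × 1433 = 66.4 cm^3.

66.4 cm^3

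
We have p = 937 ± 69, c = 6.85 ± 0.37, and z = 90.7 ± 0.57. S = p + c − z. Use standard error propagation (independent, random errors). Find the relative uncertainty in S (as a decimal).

For a sum/difference, combine absolute errors in quadrature:
  (δp)² = 4760;  (δc)² = 0.137;  (δz)² = 0.325
δS = √(4760) = 69.0
S = 853, so δS/S = 69.0/853 = 0.0809.

0.0809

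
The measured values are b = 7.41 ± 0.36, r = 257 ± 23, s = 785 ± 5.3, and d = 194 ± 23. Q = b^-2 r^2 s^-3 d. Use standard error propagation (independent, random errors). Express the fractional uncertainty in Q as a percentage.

23.7%

Each factor contributes (exponent × relative error)² to (δQ/Q)²:
  (-2·δb/b)² = (-2×0.0486)² = 0.00944;  (2·δr/r)² = (2×0.0895)² = 0.0320;  (-3·δs/s)² = (-3×0.00675)² = 0.000410;  (1·δd/d)² = (1×0.119)² = 0.0141
δQ/Q = √(0.0559) = 0.237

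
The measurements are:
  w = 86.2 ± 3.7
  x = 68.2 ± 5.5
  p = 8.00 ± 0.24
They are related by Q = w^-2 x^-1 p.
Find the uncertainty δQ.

Products/powers → add relative errors in quadrature, weighted by exponent:
  (-2·δw/w)² = (-2×0.0429)² = 0.00737;  (-1·δx/x)² = (-1×0.0806)² = 0.00650;  (1·δp/p)² = (1×0.0300)² = 0.000900
δQ/Q = √(0.0148) = 0.122
Q = 1.58e-05, so δQ = 0.122 × 1.58e-05 = 1.92e-06.

1.92e-06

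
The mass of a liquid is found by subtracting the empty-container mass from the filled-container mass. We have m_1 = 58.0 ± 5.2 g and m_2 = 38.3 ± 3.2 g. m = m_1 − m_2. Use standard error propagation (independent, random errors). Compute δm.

6.11 g

m is a linear combination, so absolute uncertainties add in quadrature:
  (δm_1)² = 27.0;  (δm_2)² = 10.2
δm = √(37.3) = 6.11 g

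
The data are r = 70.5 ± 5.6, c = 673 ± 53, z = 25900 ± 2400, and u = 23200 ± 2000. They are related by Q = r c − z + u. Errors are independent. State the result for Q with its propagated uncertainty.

44700 ± 6160

Let p = r·c = 47400. δp/p = √((1·δr/r)² + (1·δc/c)²) = √(0.00631 + 0.00620) = 0.112, so δp = 5310.
Q = p − z + u: δQ = √(δp² + δz² + δu²) = √(2.82e+07 + 5.76e+06 + 4e+06) = 6160
Q = 44700.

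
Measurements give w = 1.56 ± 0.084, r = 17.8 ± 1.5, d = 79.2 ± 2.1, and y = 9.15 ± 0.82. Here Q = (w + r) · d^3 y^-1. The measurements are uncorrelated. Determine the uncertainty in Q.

Let u = w + r = 19.4. δu = √(δw² + δr²) = √(0.00706 + 2.25) = 1.50, so δu/u = 0.0776.
Q is then a monomial in u, d, y:
δQ/Q = √((δu/u)² + (3·δd/d)² + (-1·δy/y)²) = √(0.00602 + 0.00633 + 0.00803) = 0.143
Q = 1.05e+06, so δQ = 0.143 × 1.05e+06 = 1.5e+05.

1.5e+05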